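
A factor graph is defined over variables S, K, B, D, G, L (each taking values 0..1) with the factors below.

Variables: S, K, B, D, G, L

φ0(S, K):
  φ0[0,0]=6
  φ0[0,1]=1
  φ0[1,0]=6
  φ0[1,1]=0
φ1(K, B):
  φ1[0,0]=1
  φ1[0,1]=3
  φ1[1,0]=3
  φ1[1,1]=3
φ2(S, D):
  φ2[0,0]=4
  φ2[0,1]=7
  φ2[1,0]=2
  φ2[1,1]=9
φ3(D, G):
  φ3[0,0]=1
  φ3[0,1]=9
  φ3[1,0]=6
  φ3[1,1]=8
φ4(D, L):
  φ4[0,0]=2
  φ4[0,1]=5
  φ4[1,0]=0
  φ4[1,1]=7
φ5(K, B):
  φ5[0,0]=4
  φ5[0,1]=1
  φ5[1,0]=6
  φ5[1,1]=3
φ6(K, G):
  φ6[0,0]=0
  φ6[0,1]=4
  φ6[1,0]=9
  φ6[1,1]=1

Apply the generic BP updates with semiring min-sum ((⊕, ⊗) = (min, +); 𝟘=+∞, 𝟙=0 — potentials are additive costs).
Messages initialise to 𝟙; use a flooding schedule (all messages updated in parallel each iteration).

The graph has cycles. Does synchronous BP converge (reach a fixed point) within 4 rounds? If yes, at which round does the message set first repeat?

NOT CONVERGED within 4 rounds

init: all messages = 𝟙 over 2 values
r1 m[φ0→S] = [1, 0]
r1 m[φ0→K] = [6, 0]
r1 m[φ1→K] = [1, 3]
r1 m[φ1→B] = [1, 3]
r1 m[φ2→S] = [4, 2]
r1 m[φ2→D] = [2, 7]
r1 m[φ3→D] = [1, 6]
r1 m[φ3→G] = [1, 8]
r1 m[φ4→D] = [2, 0]
r1 m[φ4→L] = [0, 5]
r1 m[φ5→K] = [1, 3]
r1 m[φ5→B] = [4, 1]
r1 m[φ6→K] = [0, 1]
r1 m[φ6→G] = [0, 1]
r1 m[S→φ0] = [0, 0]
r1 m[S→φ2] = [0, 0]
r1 m[K→φ0] = [0, 0]
r1 m[K→φ1] = [0, 0]
r1 m[K→φ5] = [0, 0]
r1 m[K→φ6] = [0, 0]
r1 m[B→φ1] = [0, 0]
r1 m[B→φ5] = [0, 0]
r1 m[D→φ2] = [0, 0]
r1 m[D→φ3] = [0, 0]
r1 m[D→φ4] = [0, 0]
r1 m[G→φ3] = [0, 0]
r1 m[G→φ6] = [0, 0]
r1 m[L→φ4] = [0, 0]
r2 m[φ0→S] = [1, 0]
r2 m[φ0→K] = [6, 0]
r2 m[φ1→K] = [1, 3]
r2 m[φ1→B] = [1, 3]
r2 m[φ2→S] = [4, 2]
r2 m[φ2→D] = [2, 7]
r2 m[φ3→D] = [1, 6]
r2 m[φ3→G] = [1, 8]
r2 m[φ4→D] = [2, 0]
r2 m[φ4→L] = [0, 5]
r2 m[φ5→K] = [1, 3]
r2 m[φ5→B] = [4, 1]
r2 m[φ6→K] = [0, 1]
r2 m[φ6→G] = [0, 1]
r2 m[S→φ0] = [4, 2]
r2 m[S→φ2] = [1, 0]
r2 m[K→φ0] = [2, 7]
r2 m[K→φ1] = [7, 4]
r2 m[K→φ5] = [7, 4]
r2 m[K→φ6] = [8, 6]
r2 m[B→φ1] = [4, 1]
r2 m[B→φ5] = [1, 3]
r2 m[D→φ2] = [3, 6]
r2 m[D→φ3] = [4, 7]
r2 m[D→φ4] = [3, 13]
r2 m[G→φ3] = [0, 1]
r2 m[G→φ6] = [1, 8]
r2 m[L→φ4] = [0, 0]
r3 m[φ0→S] = [8, 7]
r3 m[φ0→K] = [8, 2]
r3 m[φ1→K] = [4, 4]
r3 m[φ1→B] = [7, 7]
r3 m[φ2→S] = [7, 5]
r3 m[φ2→D] = [2, 8]
r3 m[φ3→D] = [1, 6]
r3 m[φ3→G] = [5, 13]
r3 m[φ4→D] = [2, 0]
r3 m[φ4→L] = [5, 8]
r3 m[φ5→K] = [4, 6]
r3 m[φ5→B] = [10, 7]
r3 m[φ6→K] = [1, 9]
r3 m[φ6→G] = [8, 7]
r3 m[S→φ0] = [4, 2]
r3 m[S→φ2] = [1, 0]
r3 m[K→φ0] = [2, 7]
r3 m[K→φ1] = [7, 4]
r3 m[K→φ5] = [7, 4]
r3 m[K→φ6] = [8, 6]
r3 m[B→φ1] = [4, 1]
r3 m[B→φ5] = [1, 3]
r3 m[D→φ2] = [3, 6]
r3 m[D→φ3] = [4, 7]
r3 m[D→φ4] = [3, 13]
r3 m[G→φ3] = [0, 1]
r3 m[G→φ6] = [1, 8]
r3 m[L→φ4] = [0, 0]
r4 m[φ0→S] = [8, 7]
r4 m[φ0→K] = [8, 2]
r4 m[φ1→K] = [4, 4]
r4 m[φ1→B] = [7, 7]
r4 m[φ2→S] = [7, 5]
r4 m[φ2→D] = [2, 8]
r4 m[φ3→D] = [1, 6]
r4 m[φ3→G] = [5, 13]
r4 m[φ4→D] = [2, 0]
r4 m[φ4→L] = [5, 8]
r4 m[φ5→K] = [4, 6]
r4 m[φ5→B] = [10, 7]
r4 m[φ6→K] = [1, 9]
r4 m[φ6→G] = [8, 7]
r4 m[S→φ0] = [7, 5]
r4 m[S→φ2] = [8, 7]
r4 m[K→φ0] = [9, 19]
r4 m[K→φ1] = [13, 17]
r4 m[K→φ5] = [13, 15]
r4 m[K→φ6] = [16, 12]
r4 m[B→φ1] = [10, 7]
r4 m[B→φ5] = [7, 7]
r4 m[D→φ2] = [3, 6]
r4 m[D→φ3] = [4, 8]
r4 m[D→φ4] = [3, 14]
r4 m[G→φ3] = [8, 7]
r4 m[G→φ6] = [5, 13]
r4 m[L→φ4] = [0, 0]
no fixed point within 4 rounds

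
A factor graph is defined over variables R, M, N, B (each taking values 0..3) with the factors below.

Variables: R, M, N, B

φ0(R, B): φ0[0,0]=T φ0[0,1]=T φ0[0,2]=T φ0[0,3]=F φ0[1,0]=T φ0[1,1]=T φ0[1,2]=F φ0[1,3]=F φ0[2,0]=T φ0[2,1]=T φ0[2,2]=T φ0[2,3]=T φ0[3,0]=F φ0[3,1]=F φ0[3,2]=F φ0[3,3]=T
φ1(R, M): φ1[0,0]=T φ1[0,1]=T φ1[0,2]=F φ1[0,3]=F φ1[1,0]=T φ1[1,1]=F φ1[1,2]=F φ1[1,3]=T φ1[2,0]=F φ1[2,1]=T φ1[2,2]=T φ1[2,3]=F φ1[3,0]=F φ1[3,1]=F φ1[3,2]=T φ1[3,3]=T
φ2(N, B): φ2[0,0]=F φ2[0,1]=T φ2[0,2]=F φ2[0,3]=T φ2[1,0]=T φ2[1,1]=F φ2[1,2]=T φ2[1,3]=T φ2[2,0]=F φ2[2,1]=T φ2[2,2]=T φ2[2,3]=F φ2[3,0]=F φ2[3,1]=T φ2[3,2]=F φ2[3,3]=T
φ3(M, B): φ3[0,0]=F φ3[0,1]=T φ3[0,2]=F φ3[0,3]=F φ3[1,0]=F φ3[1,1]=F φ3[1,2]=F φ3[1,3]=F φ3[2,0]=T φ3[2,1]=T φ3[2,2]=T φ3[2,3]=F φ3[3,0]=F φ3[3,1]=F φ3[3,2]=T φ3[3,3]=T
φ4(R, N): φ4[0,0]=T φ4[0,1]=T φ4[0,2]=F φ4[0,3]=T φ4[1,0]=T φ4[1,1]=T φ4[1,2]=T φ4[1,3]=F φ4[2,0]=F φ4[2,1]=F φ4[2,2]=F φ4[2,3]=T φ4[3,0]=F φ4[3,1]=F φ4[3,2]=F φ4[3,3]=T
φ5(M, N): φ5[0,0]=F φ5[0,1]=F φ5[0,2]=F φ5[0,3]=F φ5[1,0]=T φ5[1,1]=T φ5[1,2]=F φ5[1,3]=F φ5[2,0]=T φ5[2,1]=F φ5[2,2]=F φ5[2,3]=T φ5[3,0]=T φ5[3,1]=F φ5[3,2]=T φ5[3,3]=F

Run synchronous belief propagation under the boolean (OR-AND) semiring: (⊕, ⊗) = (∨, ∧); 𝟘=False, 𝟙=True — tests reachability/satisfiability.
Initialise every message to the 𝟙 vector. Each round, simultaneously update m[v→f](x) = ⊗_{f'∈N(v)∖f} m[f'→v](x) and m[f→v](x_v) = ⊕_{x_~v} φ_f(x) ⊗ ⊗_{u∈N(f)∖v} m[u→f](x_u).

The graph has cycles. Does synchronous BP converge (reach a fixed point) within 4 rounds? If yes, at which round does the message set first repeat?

NOT CONVERGED within 4 rounds

init: all messages = 𝟙 over 4 values
r1 m[φ0→R] = [T, T, T, T]
r1 m[φ0→B] = [T, T, T, T]
r1 m[φ1→R] = [T, T, T, T]
r1 m[φ1→M] = [T, T, T, T]
r1 m[φ2→N] = [T, T, T, T]
r1 m[φ2→B] = [T, T, T, T]
r1 m[φ3→M] = [T, F, T, T]
r1 m[φ3→B] = [T, T, T, T]
r1 m[φ4→R] = [T, T, T, T]
r1 m[φ4→N] = [T, T, T, T]
r1 m[φ5→M] = [F, T, T, T]
r1 m[φ5→N] = [T, T, T, T]
r1 m[R→φ0] = [T, T, T, T]
r1 m[R→φ1] = [T, T, T, T]
r1 m[R→φ4] = [T, T, T, T]
r1 m[M→φ1] = [T, T, T, T]
r1 m[M→φ3] = [T, T, T, T]
r1 m[M→φ5] = [T, T, T, T]
r1 m[N→φ2] = [T, T, T, T]
r1 m[N→φ4] = [T, T, T, T]
r1 m[N→φ5] = [T, T, T, T]
r1 m[B→φ0] = [T, T, T, T]
r1 m[B→φ2] = [T, T, T, T]
r1 m[B→φ3] = [T, T, T, T]
r2 m[φ0→R] = [T, T, T, T]
r2 m[φ0→B] = [T, T, T, T]
r2 m[φ1→R] = [T, T, T, T]
r2 m[φ1→M] = [T, T, T, T]
r2 m[φ2→N] = [T, T, T, T]
r2 m[φ2→B] = [T, T, T, T]
r2 m[φ3→M] = [T, F, T, T]
r2 m[φ3→B] = [T, T, T, T]
r2 m[φ4→R] = [T, T, T, T]
r2 m[φ4→N] = [T, T, T, T]
r2 m[φ5→M] = [F, T, T, T]
r2 m[φ5→N] = [T, T, T, T]
r2 m[R→φ0] = [T, T, T, T]
r2 m[R→φ1] = [T, T, T, T]
r2 m[R→φ4] = [T, T, T, T]
r2 m[M→φ1] = [F, F, T, T]
r2 m[M→φ3] = [F, T, T, T]
r2 m[M→φ5] = [T, F, T, T]
r2 m[N→φ2] = [T, T, T, T]
r2 m[N→φ4] = [T, T, T, T]
r2 m[N→φ5] = [T, T, T, T]
r2 m[B→φ0] = [T, T, T, T]
r2 m[B→φ2] = [T, T, T, T]
r2 m[B→φ3] = [T, T, T, T]
r3 m[φ0→R] = [T, T, T, T]
r3 m[φ0→B] = [T, T, T, T]
r3 m[φ1→R] = [F, T, T, T]
r3 m[φ1→M] = [T, T, T, T]
r3 m[φ2→N] = [T, T, T, T]
r3 m[φ2→B] = [T, T, T, T]
r3 m[φ3→M] = [T, F, T, T]
r3 m[φ3→B] = [T, T, T, T]
r3 m[φ4→R] = [T, T, T, T]
r3 m[φ4→N] = [T, T, T, T]
r3 m[φ5→M] = [F, T, T, T]
r3 m[φ5→N] = [T, F, T, T]
r3 m[R→φ0] = [T, T, T, T]
r3 m[R→φ1] = [T, T, T, T]
r3 m[R→φ4] = [T, T, T, T]
r3 m[M→φ1] = [F, F, T, T]
r3 m[M→φ3] = [F, T, T, T]
r3 m[M→φ5] = [T, F, T, T]
r3 m[N→φ2] = [T, T, T, T]
r3 m[N→φ4] = [T, T, T, T]
r3 m[N→φ5] = [T, T, T, T]
r3 m[B→φ0] = [T, T, T, T]
r3 m[B→φ2] = [T, T, T, T]
r3 m[B→φ3] = [T, T, T, T]
r4 m[φ0→R] = [T, T, T, T]
r4 m[φ0→B] = [T, T, T, T]
r4 m[φ1→R] = [F, T, T, T]
r4 m[φ1→M] = [T, T, T, T]
r4 m[φ2→N] = [T, T, T, T]
r4 m[φ2→B] = [T, T, T, T]
r4 m[φ3→M] = [T, F, T, T]
r4 m[φ3→B] = [T, T, T, T]
r4 m[φ4→R] = [T, T, T, T]
r4 m[φ4→N] = [T, T, T, T]
r4 m[φ5→M] = [F, T, T, T]
r4 m[φ5→N] = [T, F, T, T]
r4 m[R→φ0] = [F, T, T, T]
r4 m[R→φ1] = [T, T, T, T]
r4 m[R→φ4] = [F, T, T, T]
r4 m[M→φ1] = [F, F, T, T]
r4 m[M→φ3] = [F, T, T, T]
r4 m[M→φ5] = [T, F, T, T]
r4 m[N→φ2] = [T, F, T, T]
r4 m[N→φ4] = [T, F, T, T]
r4 m[N→φ5] = [T, T, T, T]
r4 m[B→φ0] = [T, T, T, T]
r4 m[B→φ2] = [T, T, T, T]
r4 m[B→φ3] = [T, T, T, T]
no fixed point within 4 rounds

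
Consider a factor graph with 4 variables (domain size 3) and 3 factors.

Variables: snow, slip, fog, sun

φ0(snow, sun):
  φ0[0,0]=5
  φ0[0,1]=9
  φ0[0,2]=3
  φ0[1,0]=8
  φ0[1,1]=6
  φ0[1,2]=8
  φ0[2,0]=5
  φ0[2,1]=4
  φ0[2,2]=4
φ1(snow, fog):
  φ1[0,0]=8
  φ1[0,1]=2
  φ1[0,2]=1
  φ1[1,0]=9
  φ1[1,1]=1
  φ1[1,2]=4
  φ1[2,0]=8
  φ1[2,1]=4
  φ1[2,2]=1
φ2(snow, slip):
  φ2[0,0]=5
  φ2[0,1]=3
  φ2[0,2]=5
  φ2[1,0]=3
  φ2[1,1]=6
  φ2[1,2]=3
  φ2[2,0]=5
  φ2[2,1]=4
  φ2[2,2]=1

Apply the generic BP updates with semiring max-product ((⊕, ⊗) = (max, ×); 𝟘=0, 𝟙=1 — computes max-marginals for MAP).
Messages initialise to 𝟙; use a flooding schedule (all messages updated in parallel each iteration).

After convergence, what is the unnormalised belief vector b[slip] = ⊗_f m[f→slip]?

init: all messages = 𝟙 over 3 values
r1 m[φ0→snow] = [9, 8, 5]
r1 m[φ0→sun] = [8, 9, 8]
r1 m[φ1→snow] = [8, 9, 8]
r1 m[φ1→fog] = [9, 4, 4]
r1 m[φ2→snow] = [5, 6, 5]
r1 m[φ2→slip] = [5, 6, 5]
r1 m[snow→φ0] = [1, 1, 1]
r1 m[snow→φ1] = [1, 1, 1]
r1 m[snow→φ2] = [1, 1, 1]
r1 m[slip→φ2] = [1, 1, 1]
r1 m[fog→φ1] = [1, 1, 1]
r1 m[sun→φ0] = [1, 1, 1]
r2 m[φ0→snow] = [9, 8, 5]
r2 m[φ0→sun] = [8, 9, 8]
r2 m[φ1→snow] = [8, 9, 8]
r2 m[φ1→fog] = [9, 4, 4]
r2 m[φ2→snow] = [5, 6, 5]
r2 m[φ2→slip] = [5, 6, 5]
r2 m[snow→φ0] = [40, 54, 40]
r2 m[snow→φ1] = [45, 48, 25]
r2 m[snow→φ2] = [72, 72, 40]
r2 m[slip→φ2] = [1, 1, 1]
r2 m[fog→φ1] = [1, 1, 1]
r2 m[sun→φ0] = [1, 1, 1]
r3 m[φ0→snow] = [9, 8, 5]
r3 m[φ0→sun] = [432, 360, 432]
r3 m[φ1→snow] = [8, 9, 8]
r3 m[φ1→fog] = [432, 100, 192]
r3 m[φ2→snow] = [5, 6, 5]
r3 m[φ2→slip] = [360, 432, 360]
r3 m[snow→φ0] = [40, 54, 40]
r3 m[snow→φ1] = [45, 48, 25]
r3 m[snow→φ2] = [72, 72, 40]
r3 m[slip→φ2] = [1, 1, 1]
r3 m[fog→φ1] = [1, 1, 1]
r3 m[sun→φ0] = [1, 1, 1]
r4 m[φ0→snow] = [9, 8, 5]
r4 m[φ0→sun] = [432, 360, 432]
r4 m[φ1→snow] = [8, 9, 8]
r4 m[φ1→fog] = [432, 100, 192]
r4 m[φ2→snow] = [5, 6, 5]
r4 m[φ2→slip] = [360, 432, 360]
r4 m[snow→φ0] = [40, 54, 40]
r4 m[snow→φ1] = [45, 48, 25]
r4 m[snow→φ2] = [72, 72, 40]
r4 m[slip→φ2] = [1, 1, 1]
r4 m[fog→φ1] = [1, 1, 1]
r4 m[sun→φ0] = [1, 1, 1]
fixed point reached at round 4
b[slip] = ⊗ incoming = [360, 432, 360]

b[slip] = [360, 432, 360]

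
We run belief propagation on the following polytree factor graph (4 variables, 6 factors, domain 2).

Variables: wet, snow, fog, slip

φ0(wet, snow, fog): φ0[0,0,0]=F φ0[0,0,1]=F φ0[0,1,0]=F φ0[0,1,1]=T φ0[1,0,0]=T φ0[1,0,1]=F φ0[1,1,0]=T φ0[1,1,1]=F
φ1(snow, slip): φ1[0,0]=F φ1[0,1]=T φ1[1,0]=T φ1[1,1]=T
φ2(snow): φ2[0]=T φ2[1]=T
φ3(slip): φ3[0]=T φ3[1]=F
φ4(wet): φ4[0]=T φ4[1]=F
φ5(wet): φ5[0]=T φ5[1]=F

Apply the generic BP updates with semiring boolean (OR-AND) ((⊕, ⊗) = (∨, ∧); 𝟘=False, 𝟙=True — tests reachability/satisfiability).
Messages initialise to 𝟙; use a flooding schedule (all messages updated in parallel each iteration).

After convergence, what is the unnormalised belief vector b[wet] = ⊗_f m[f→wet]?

init: all messages = 𝟙 over 2 values
r1 m[φ0→wet] = [T, T]
r1 m[φ0→snow] = [T, T]
r1 m[φ0→fog] = [T, T]
r1 m[φ1→snow] = [T, T]
r1 m[φ1→slip] = [T, T]
r1 m[φ2→snow] = [T, T]
r1 m[φ3→slip] = [T, F]
r1 m[φ4→wet] = [T, F]
r1 m[φ5→wet] = [T, F]
r1 m[wet→φ0] = [T, T]
r1 m[wet→φ4] = [T, T]
r1 m[wet→φ5] = [T, T]
r1 m[snow→φ0] = [T, T]
r1 m[snow→φ1] = [T, T]
r1 m[snow→φ2] = [T, T]
r1 m[fog→φ0] = [T, T]
r1 m[slip→φ1] = [T, T]
r1 m[slip→φ3] = [T, T]
r2 m[φ0→wet] = [T, T]
r2 m[φ0→snow] = [T, T]
r2 m[φ0→fog] = [T, T]
r2 m[φ1→snow] = [T, T]
r2 m[φ1→slip] = [T, T]
r2 m[φ2→snow] = [T, T]
r2 m[φ3→slip] = [T, F]
r2 m[φ4→wet] = [T, F]
r2 m[φ5→wet] = [T, F]
r2 m[wet→φ0] = [T, F]
r2 m[wet→φ4] = [T, F]
r2 m[wet→φ5] = [T, F]
r2 m[snow→φ0] = [T, T]
r2 m[snow→φ1] = [T, T]
r2 m[snow→φ2] = [T, T]
r2 m[fog→φ0] = [T, T]
r2 m[slip→φ1] = [T, F]
r2 m[slip→φ3] = [T, T]
r3 m[φ0→wet] = [T, T]
r3 m[φ0→snow] = [F, T]
r3 m[φ0→fog] = [F, T]
r3 m[φ1→snow] = [F, T]
r3 m[φ1→slip] = [T, T]
r3 m[φ2→snow] = [T, T]
r3 m[φ3→slip] = [T, F]
r3 m[φ4→wet] = [T, F]
r3 m[φ5→wet] = [T, F]
r3 m[wet→φ0] = [T, F]
r3 m[wet→φ4] = [T, F]
r3 m[wet→φ5] = [T, F]
r3 m[snow→φ0] = [T, T]
r3 m[snow→φ1] = [T, T]
r3 m[snow→φ2] = [T, T]
r3 m[fog→φ0] = [T, T]
r3 m[slip→φ1] = [T, F]
r3 m[slip→φ3] = [T, T]
r4 m[φ0→wet] = [T, T]
r4 m[φ0→snow] = [F, T]
r4 m[φ0→fog] = [F, T]
r4 m[φ1→snow] = [F, T]
r4 m[φ1→slip] = [T, T]
r4 m[φ2→snow] = [T, T]
r4 m[φ3→slip] = [T, F]
r4 m[φ4→wet] = [T, F]
r4 m[φ5→wet] = [T, F]
r4 m[wet→φ0] = [T, F]
r4 m[wet→φ4] = [T, F]
r4 m[wet→φ5] = [T, F]
r4 m[snow→φ0] = [F, T]
r4 m[snow→φ1] = [F, T]
r4 m[snow→φ2] = [F, T]
r4 m[fog→φ0] = [T, T]
r4 m[slip→φ1] = [T, F]
r4 m[slip→φ3] = [T, T]
r5 m[φ0→wet] = [T, T]
r5 m[φ0→snow] = [F, T]
r5 m[φ0→fog] = [F, T]
r5 m[φ1→snow] = [F, T]
r5 m[φ1→slip] = [T, T]
r5 m[φ2→snow] = [T, T]
r5 m[φ3→slip] = [T, F]
r5 m[φ4→wet] = [T, F]
r5 m[φ5→wet] = [T, F]
r5 m[wet→φ0] = [T, F]
r5 m[wet→φ4] = [T, F]
r5 m[wet→φ5] = [T, F]
r5 m[snow→φ0] = [F, T]
r5 m[snow→φ1] = [F, T]
r5 m[snow→φ2] = [F, T]
r5 m[fog→φ0] = [T, T]
r5 m[slip→φ1] = [T, F]
r5 m[slip→φ3] = [T, T]
fixed point reached at round 5
b[wet] = ⊗ incoming = [T, F]

b[wet] = [T, F]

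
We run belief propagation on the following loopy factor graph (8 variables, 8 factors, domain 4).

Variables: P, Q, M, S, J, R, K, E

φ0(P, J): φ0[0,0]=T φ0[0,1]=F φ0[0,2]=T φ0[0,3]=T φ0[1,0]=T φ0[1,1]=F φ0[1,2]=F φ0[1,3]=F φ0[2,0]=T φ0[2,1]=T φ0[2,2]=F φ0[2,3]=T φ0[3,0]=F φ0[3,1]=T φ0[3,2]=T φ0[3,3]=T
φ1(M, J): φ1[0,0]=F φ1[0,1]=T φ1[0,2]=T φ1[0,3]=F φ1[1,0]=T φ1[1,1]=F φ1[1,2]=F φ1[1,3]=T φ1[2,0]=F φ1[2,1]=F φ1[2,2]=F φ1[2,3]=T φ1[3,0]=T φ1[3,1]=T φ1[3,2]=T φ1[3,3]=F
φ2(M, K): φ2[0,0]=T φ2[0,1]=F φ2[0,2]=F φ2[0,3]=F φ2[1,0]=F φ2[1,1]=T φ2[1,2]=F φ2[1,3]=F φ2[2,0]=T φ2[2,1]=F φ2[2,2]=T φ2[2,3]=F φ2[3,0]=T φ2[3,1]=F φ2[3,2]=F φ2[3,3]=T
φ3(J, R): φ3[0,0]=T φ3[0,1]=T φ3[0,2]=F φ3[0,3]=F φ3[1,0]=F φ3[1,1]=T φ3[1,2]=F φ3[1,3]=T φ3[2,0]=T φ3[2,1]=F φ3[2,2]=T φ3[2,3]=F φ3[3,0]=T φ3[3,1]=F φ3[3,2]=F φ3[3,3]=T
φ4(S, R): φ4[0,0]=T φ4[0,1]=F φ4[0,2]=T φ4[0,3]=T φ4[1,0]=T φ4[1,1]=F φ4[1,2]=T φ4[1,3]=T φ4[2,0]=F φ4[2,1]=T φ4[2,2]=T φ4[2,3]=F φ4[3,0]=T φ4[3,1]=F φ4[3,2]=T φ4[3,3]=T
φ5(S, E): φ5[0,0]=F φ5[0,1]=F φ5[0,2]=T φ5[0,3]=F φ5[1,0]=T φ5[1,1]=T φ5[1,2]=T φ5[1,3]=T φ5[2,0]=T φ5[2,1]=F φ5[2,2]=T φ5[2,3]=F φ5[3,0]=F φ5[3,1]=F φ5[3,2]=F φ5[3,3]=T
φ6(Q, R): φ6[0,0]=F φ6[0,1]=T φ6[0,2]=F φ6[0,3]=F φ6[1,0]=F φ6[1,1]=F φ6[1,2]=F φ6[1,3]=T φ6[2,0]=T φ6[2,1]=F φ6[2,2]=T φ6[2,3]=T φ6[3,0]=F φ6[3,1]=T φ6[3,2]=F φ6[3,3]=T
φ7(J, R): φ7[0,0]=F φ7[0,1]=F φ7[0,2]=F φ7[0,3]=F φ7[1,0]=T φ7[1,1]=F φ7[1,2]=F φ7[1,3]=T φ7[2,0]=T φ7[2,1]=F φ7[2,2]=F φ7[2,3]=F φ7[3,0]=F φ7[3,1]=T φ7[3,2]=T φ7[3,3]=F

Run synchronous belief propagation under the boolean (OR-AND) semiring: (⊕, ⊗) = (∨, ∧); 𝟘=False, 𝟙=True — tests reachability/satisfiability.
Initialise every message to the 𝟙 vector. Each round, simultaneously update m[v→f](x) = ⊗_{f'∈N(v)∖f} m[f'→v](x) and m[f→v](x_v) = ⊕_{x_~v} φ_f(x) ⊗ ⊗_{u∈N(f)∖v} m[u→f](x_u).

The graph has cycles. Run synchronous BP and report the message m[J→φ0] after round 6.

init: all messages = 𝟙 over 4 values
r1 m[φ0→P] = [T, T, T, T]
r1 m[φ0→J] = [T, T, T, T]
r1 m[φ1→M] = [T, T, T, T]
r1 m[φ1→J] = [T, T, T, T]
r1 m[φ2→M] = [T, T, T, T]
r1 m[φ2→K] = [T, T, T, T]
r1 m[φ3→J] = [T, T, T, T]
r1 m[φ3→R] = [T, T, T, T]
r1 m[φ4→S] = [T, T, T, T]
r1 m[φ4→R] = [T, T, T, T]
r1 m[φ5→S] = [T, T, T, T]
r1 m[φ5→E] = [T, T, T, T]
r1 m[φ6→Q] = [T, T, T, T]
r1 m[φ6→R] = [T, T, T, T]
r1 m[φ7→J] = [F, T, T, T]
r1 m[φ7→R] = [T, T, T, T]
r1 m[P→φ0] = [T, T, T, T]
r1 m[Q→φ6] = [T, T, T, T]
r1 m[M→φ1] = [T, T, T, T]
r1 m[M→φ2] = [T, T, T, T]
r1 m[S→φ4] = [T, T, T, T]
r1 m[S→φ5] = [T, T, T, T]
r1 m[J→φ0] = [T, T, T, T]
r1 m[J→φ1] = [T, T, T, T]
r1 m[J→φ3] = [T, T, T, T]
r1 m[J→φ7] = [T, T, T, T]
r1 m[R→φ3] = [T, T, T, T]
r1 m[R→φ4] = [T, T, T, T]
r1 m[R→φ6] = [T, T, T, T]
r1 m[R→φ7] = [T, T, T, T]
r1 m[K→φ2] = [T, T, T, T]
r1 m[E→φ5] = [T, T, T, T]
r2 m[φ0→P] = [T, T, T, T]
r2 m[φ0→J] = [T, T, T, T]
r2 m[φ1→M] = [T, T, T, T]
r2 m[φ1→J] = [T, T, T, T]
r2 m[φ2→M] = [T, T, T, T]
r2 m[φ2→K] = [T, T, T, T]
r2 m[φ3→J] = [T, T, T, T]
r2 m[φ3→R] = [T, T, T, T]
r2 m[φ4→S] = [T, T, T, T]
r2 m[φ4→R] = [T, T, T, T]
r2 m[φ5→S] = [T, T, T, T]
r2 m[φ5→E] = [T, T, T, T]
r2 m[φ6→Q] = [T, T, T, T]
r2 m[φ6→R] = [T, T, T, T]
r2 m[φ7→J] = [F, T, T, T]
r2 m[φ7→R] = [T, T, T, T]
r2 m[P→φ0] = [T, T, T, T]
r2 m[Q→φ6] = [T, T, T, T]
r2 m[M→φ1] = [T, T, T, T]
r2 m[M→φ2] = [T, T, T, T]
r2 m[S→φ4] = [T, T, T, T]
r2 m[S→φ5] = [T, T, T, T]
r2 m[J→φ0] = [F, T, T, T]
r2 m[J→φ1] = [F, T, T, T]
r2 m[J→φ3] = [F, T, T, T]
r2 m[J→φ7] = [T, T, T, T]
r2 m[R→φ3] = [T, T, T, T]
r2 m[R→φ4] = [T, T, T, T]
r2 m[R→φ6] = [T, T, T, T]
r2 m[R→φ7] = [T, T, T, T]
r2 m[K→φ2] = [T, T, T, T]
r2 m[E→φ5] = [T, T, T, T]
r3 m[φ0→P] = [T, F, T, T]
r3 m[φ0→J] = [T, T, T, T]
r3 m[φ1→M] = [T, T, T, T]
r3 m[φ1→J] = [T, T, T, T]
r3 m[φ2→M] = [T, T, T, T]
r3 m[φ2→K] = [T, T, T, T]
r3 m[φ3→J] = [T, T, T, T]
r3 m[φ3→R] = [T, T, T, T]
r3 m[φ4→S] = [T, T, T, T]
r3 m[φ4→R] = [T, T, T, T]
r3 m[φ5→S] = [T, T, T, T]
r3 m[φ5→E] = [T, T, T, T]
r3 m[φ6→Q] = [T, T, T, T]
r3 m[φ6→R] = [T, T, T, T]
r3 m[φ7→J] = [F, T, T, T]
r3 m[φ7→R] = [T, T, T, T]
r3 m[P→φ0] = [T, T, T, T]
r3 m[Q→φ6] = [T, T, T, T]
r3 m[M→φ1] = [T, T, T, T]
r3 m[M→φ2] = [T, T, T, T]
r3 m[S→φ4] = [T, T, T, T]
r3 m[S→φ5] = [T, T, T, T]
r3 m[J→φ0] = [F, T, T, T]
r3 m[J→φ1] = [F, T, T, T]
r3 m[J→φ3] = [F, T, T, T]
r3 m[J→φ7] = [T, T, T, T]
r3 m[R→φ3] = [T, T, T, T]
r3 m[R→φ4] = [T, T, T, T]
r3 m[R→φ6] = [T, T, T, T]
r3 m[R→φ7] = [T, T, T, T]
r3 m[K→φ2] = [T, T, T, T]
r3 m[E→φ5] = [T, T, T, T]
r4 m[φ0→P] = [T, F, T, T]
r4 m[φ0→J] = [T, T, T, T]
r4 m[φ1→M] = [T, T, T, T]
r4 m[φ1→J] = [T, T, T, T]
r4 m[φ2→M] = [T, T, T, T]
r4 m[φ2→K] = [T, T, T, T]
r4 m[φ3→J] = [T, T, T, T]
r4 m[φ3→R] = [T, T, T, T]
r4 m[φ4→S] = [T, T, T, T]
r4 m[φ4→R] = [T, T, T, T]
r4 m[φ5→S] = [T, T, T, T]
r4 m[φ5→E] = [T, T, T, T]
r4 m[φ6→Q] = [T, T, T, T]
r4 m[φ6→R] = [T, T, T, T]
r4 m[φ7→J] = [F, T, T, T]
r4 m[φ7→R] = [T, T, T, T]
r4 m[P→φ0] = [T, T, T, T]
r4 m[Q→φ6] = [T, T, T, T]
r4 m[M→φ1] = [T, T, T, T]
r4 m[M→φ2] = [T, T, T, T]
r4 m[S→φ4] = [T, T, T, T]
r4 m[S→φ5] = [T, T, T, T]
r4 m[J→φ0] = [F, T, T, T]
r4 m[J→φ1] = [F, T, T, T]
r4 m[J→φ3] = [F, T, T, T]
r4 m[J→φ7] = [T, T, T, T]
r4 m[R→φ3] = [T, T, T, T]
r4 m[R→φ4] = [T, T, T, T]
r4 m[R→φ6] = [T, T, T, T]
r4 m[R→φ7] = [T, T, T, T]
r4 m[K→φ2] = [T, T, T, T]
r4 m[E→φ5] = [T, T, T, T]
r5 m[φ0→P] = [T, F, T, T]
r5 m[φ0→J] = [T, T, T, T]
r5 m[φ1→M] = [T, T, T, T]
r5 m[φ1→J] = [T, T, T, T]
r5 m[φ2→M] = [T, T, T, T]
r5 m[φ2→K] = [T, T, T, T]
r5 m[φ3→J] = [T, T, T, T]
r5 m[φ3→R] = [T, T, T, T]
r5 m[φ4→S] = [T, T, T, T]
r5 m[φ4→R] = [T, T, T, T]
r5 m[φ5→S] = [T, T, T, T]
r5 m[φ5→E] = [T, T, T, T]
r5 m[φ6→Q] = [T, T, T, T]
r5 m[φ6→R] = [T, T, T, T]
r5 m[φ7→J] = [F, T, T, T]
r5 m[φ7→R] = [T, T, T, T]
r5 m[P→φ0] = [T, T, T, T]
r5 m[Q→φ6] = [T, T, T, T]
r5 m[M→φ1] = [T, T, T, T]
r5 m[M→φ2] = [T, T, T, T]
r5 m[S→φ4] = [T, T, T, T]
r5 m[S→φ5] = [T, T, T, T]
r5 m[J→φ0] = [F, T, T, T]
r5 m[J→φ1] = [F, T, T, T]
r5 m[J→φ3] = [F, T, T, T]
r5 m[J→φ7] = [T, T, T, T]
r5 m[R→φ3] = [T, T, T, T]
r5 m[R→φ4] = [T, T, T, T]
r5 m[R→φ6] = [T, T, T, T]
r5 m[R→φ7] = [T, T, T, T]
r5 m[K→φ2] = [T, T, T, T]
r5 m[E→φ5] = [T, T, T, T]
r6 m[φ0→P] = [T, F, T, T]
r6 m[φ0→J] = [T, T, T, T]
r6 m[φ1→M] = [T, T, T, T]
r6 m[φ1→J] = [T, T, T, T]
r6 m[φ2→M] = [T, T, T, T]
r6 m[φ2→K] = [T, T, T, T]
r6 m[φ3→J] = [T, T, T, T]
r6 m[φ3→R] = [T, T, T, T]
r6 m[φ4→S] = [T, T, T, T]
r6 m[φ4→R] = [T, T, T, T]
r6 m[φ5→S] = [T, T, T, T]
r6 m[φ5→E] = [T, T, T, T]
r6 m[φ6→Q] = [T, T, T, T]
r6 m[φ6→R] = [T, T, T, T]
r6 m[φ7→J] = [F, T, T, T]
r6 m[φ7→R] = [T, T, T, T]
r6 m[P→φ0] = [T, T, T, T]
r6 m[Q→φ6] = [T, T, T, T]
r6 m[M→φ1] = [T, T, T, T]
r6 m[M→φ2] = [T, T, T, T]
r6 m[S→φ4] = [T, T, T, T]
r6 m[S→φ5] = [T, T, T, T]
r6 m[J→φ0] = [F, T, T, T]
r6 m[J→φ1] = [F, T, T, T]
r6 m[J→φ3] = [F, T, T, T]
r6 m[J→φ7] = [T, T, T, T]
r6 m[R→φ3] = [T, T, T, T]
r6 m[R→φ4] = [T, T, T, T]
r6 m[R→φ6] = [T, T, T, T]
r6 m[R→φ7] = [T, T, T, T]
r6 m[K→φ2] = [T, T, T, T]
r6 m[E→φ5] = [T, T, T, T]
fixed point reached at round 4

message @ round 6 = [F, T, T, T]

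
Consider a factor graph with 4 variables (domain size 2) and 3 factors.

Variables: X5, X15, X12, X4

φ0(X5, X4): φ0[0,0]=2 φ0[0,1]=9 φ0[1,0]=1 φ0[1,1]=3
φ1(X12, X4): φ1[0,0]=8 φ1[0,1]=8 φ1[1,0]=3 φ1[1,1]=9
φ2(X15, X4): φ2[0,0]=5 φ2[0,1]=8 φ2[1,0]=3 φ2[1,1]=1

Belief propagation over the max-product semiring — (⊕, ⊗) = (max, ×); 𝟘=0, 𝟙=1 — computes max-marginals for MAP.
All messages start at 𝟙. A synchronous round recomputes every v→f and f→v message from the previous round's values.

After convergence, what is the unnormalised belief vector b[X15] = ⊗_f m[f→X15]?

b[X15] = [648, 81]

init: all messages = 𝟙 over 2 values
r1 m[φ0→X5] = [9, 3]
r1 m[φ0→X4] = [2, 9]
r1 m[φ1→X12] = [8, 9]
r1 m[φ1→X4] = [8, 9]
r1 m[φ2→X15] = [8, 3]
r1 m[φ2→X4] = [5, 8]
r1 m[X5→φ0] = [1, 1]
r1 m[X15→φ2] = [1, 1]
r1 m[X12→φ1] = [1, 1]
r1 m[X4→φ0] = [1, 1]
r1 m[X4→φ1] = [1, 1]
r1 m[X4→φ2] = [1, 1]
r2 m[φ0→X5] = [9, 3]
r2 m[φ0→X4] = [2, 9]
r2 m[φ1→X12] = [8, 9]
r2 m[φ1→X4] = [8, 9]
r2 m[φ2→X15] = [8, 3]
r2 m[φ2→X4] = [5, 8]
r2 m[X5→φ0] = [1, 1]
r2 m[X15→φ2] = [1, 1]
r2 m[X12→φ1] = [1, 1]
r2 m[X4→φ0] = [40, 72]
r2 m[X4→φ1] = [10, 72]
r2 m[X4→φ2] = [16, 81]
r3 m[φ0→X5] = [648, 216]
r3 m[φ0→X4] = [2, 9]
r3 m[φ1→X12] = [576, 648]
r3 m[φ1→X4] = [8, 9]
r3 m[φ2→X15] = [648, 81]
r3 m[φ2→X4] = [5, 8]
r3 m[X5→φ0] = [1, 1]
r3 m[X15→φ2] = [1, 1]
r3 m[X12→φ1] = [1, 1]
r3 m[X4→φ0] = [40, 72]
r3 m[X4→φ1] = [10, 72]
r3 m[X4→φ2] = [16, 81]
r4 m[φ0→X5] = [648, 216]
r4 m[φ0→X4] = [2, 9]
r4 m[φ1→X12] = [576, 648]
r4 m[φ1→X4] = [8, 9]
r4 m[φ2→X15] = [648, 81]
r4 m[φ2→X4] = [5, 8]
r4 m[X5→φ0] = [1, 1]
r4 m[X15→φ2] = [1, 1]
r4 m[X12→φ1] = [1, 1]
r4 m[X4→φ0] = [40, 72]
r4 m[X4→φ1] = [10, 72]
r4 m[X4→φ2] = [16, 81]
fixed point reached at round 4
b[X15] = ⊗ incoming = [648, 81]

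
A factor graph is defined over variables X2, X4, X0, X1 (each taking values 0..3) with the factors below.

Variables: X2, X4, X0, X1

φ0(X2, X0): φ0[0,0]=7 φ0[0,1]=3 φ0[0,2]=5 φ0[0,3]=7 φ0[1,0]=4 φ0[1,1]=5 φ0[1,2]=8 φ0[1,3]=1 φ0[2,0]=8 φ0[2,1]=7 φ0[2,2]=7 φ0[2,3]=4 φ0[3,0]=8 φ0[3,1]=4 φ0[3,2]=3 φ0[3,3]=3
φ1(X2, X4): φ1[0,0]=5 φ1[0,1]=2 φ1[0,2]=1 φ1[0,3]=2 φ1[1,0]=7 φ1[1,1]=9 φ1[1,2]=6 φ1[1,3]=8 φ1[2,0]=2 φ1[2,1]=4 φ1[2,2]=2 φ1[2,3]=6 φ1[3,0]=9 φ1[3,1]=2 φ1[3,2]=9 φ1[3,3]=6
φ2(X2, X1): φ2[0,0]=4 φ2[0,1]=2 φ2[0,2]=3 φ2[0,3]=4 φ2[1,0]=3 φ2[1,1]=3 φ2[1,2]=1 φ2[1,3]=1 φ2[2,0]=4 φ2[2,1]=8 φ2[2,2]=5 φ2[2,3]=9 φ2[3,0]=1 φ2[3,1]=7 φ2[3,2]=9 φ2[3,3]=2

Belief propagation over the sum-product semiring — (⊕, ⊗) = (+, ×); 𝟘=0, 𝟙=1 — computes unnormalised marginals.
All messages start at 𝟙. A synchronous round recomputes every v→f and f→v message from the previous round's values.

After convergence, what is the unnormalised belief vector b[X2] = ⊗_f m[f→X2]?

b[X2] = [2860, 4320, 9464, 8892]

init: all messages = 𝟙 over 4 values
r1 m[φ0→X2] = [22, 18, 26, 18]
r1 m[φ0→X0] = [27, 19, 23, 15]
r1 m[φ1→X2] = [10, 30, 14, 26]
r1 m[φ1→X4] = [23, 17, 18, 22]
r1 m[φ2→X2] = [13, 8, 26, 19]
r1 m[φ2→X1] = [12, 20, 18, 16]
r1 m[X2→φ0] = [1, 1, 1, 1]
r1 m[X2→φ1] = [1, 1, 1, 1]
r1 m[X2→φ2] = [1, 1, 1, 1]
r1 m[X4→φ1] = [1, 1, 1, 1]
r1 m[X0→φ0] = [1, 1, 1, 1]
r1 m[X1→φ2] = [1, 1, 1, 1]
r2 m[φ0→X2] = [22, 18, 26, 18]
r2 m[φ0→X0] = [27, 19, 23, 15]
r2 m[φ1→X2] = [10, 30, 14, 26]
r2 m[φ1→X4] = [23, 17, 18, 22]
r2 m[φ2→X2] = [13, 8, 26, 19]
r2 m[φ2→X1] = [12, 20, 18, 16]
r2 m[X2→φ0] = [130, 240, 364, 494]
r2 m[X2→φ1] = [286, 144, 676, 342]
r2 m[X2→φ2] = [220, 540, 364, 468]
r2 m[X4→φ1] = [1, 1, 1, 1]
r2 m[X0→φ0] = [1, 1, 1, 1]
r2 m[X1→φ2] = [1, 1, 1, 1]
r3 m[φ0→X2] = [22, 18, 26, 18]
r3 m[φ0→X0] = [8734, 6114, 6600, 4088]
r3 m[φ1→X2] = [10, 30, 14, 26]
r3 m[φ1→X4] = [6868, 5256, 5580, 7832]
r3 m[φ2→X2] = [13, 8, 26, 19]
r3 m[φ2→X1] = [4424, 8248, 7232, 5632]
r3 m[X2→φ0] = [130, 240, 364, 494]
r3 m[X2→φ1] = [286, 144, 676, 342]
r3 m[X2→φ2] = [220, 540, 364, 468]
r3 m[X4→φ1] = [1, 1, 1, 1]
r3 m[X0→φ0] = [1, 1, 1, 1]
r3 m[X1→φ2] = [1, 1, 1, 1]
r4 m[φ0→X2] = [22, 18, 26, 18]
r4 m[φ0→X0] = [8734, 6114, 6600, 4088]
r4 m[φ1→X2] = [10, 30, 14, 26]
r4 m[φ1→X4] = [6868, 5256, 5580, 7832]
r4 m[φ2→X2] = [13, 8, 26, 19]
r4 m[φ2→X1] = [4424, 8248, 7232, 5632]
r4 m[X2→φ0] = [130, 240, 364, 494]
r4 m[X2→φ1] = [286, 144, 676, 342]
r4 m[X2→φ2] = [220, 540, 364, 468]
r4 m[X4→φ1] = [1, 1, 1, 1]
r4 m[X0→φ0] = [1, 1, 1, 1]
r4 m[X1→φ2] = [1, 1, 1, 1]
fixed point reached at round 4
b[X2] = ⊗ incoming = [2860, 4320, 9464, 8892]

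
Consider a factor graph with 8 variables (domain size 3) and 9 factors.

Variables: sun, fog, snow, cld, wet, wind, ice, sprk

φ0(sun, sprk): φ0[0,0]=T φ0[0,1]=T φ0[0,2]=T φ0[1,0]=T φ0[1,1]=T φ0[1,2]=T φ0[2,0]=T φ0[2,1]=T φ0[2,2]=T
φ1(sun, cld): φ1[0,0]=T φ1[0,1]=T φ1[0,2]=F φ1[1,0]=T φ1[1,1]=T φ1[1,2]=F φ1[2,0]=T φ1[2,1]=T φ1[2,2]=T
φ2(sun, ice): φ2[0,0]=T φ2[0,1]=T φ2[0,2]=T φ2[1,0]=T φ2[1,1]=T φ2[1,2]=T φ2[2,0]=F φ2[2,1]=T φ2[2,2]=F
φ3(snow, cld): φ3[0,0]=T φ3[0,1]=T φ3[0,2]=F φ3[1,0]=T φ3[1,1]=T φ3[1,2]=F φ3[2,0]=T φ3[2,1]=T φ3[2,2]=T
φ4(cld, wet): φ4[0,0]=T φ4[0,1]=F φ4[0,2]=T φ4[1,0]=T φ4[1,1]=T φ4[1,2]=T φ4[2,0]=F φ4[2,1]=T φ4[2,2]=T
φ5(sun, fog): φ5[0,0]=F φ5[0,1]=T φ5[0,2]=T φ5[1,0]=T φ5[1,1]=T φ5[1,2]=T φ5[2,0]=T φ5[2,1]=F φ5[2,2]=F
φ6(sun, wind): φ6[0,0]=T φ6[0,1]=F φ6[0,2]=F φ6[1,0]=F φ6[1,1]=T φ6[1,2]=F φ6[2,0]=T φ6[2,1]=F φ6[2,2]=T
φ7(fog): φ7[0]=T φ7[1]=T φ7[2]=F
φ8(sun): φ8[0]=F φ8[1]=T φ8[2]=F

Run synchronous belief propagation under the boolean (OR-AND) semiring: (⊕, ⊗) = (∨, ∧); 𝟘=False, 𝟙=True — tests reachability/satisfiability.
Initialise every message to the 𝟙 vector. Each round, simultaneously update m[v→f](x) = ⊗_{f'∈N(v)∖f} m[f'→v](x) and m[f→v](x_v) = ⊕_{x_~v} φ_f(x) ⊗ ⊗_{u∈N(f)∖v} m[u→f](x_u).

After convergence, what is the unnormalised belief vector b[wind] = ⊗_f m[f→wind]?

init: all messages = 𝟙 over 3 values
r1 m[φ0→sun] = [T, T, T]
r1 m[φ0→sprk] = [T, T, T]
r1 m[φ1→sun] = [T, T, T]
r1 m[φ1→cld] = [T, T, T]
r1 m[φ2→sun] = [T, T, T]
r1 m[φ2→ice] = [T, T, T]
r1 m[φ3→snow] = [T, T, T]
r1 m[φ3→cld] = [T, T, T]
r1 m[φ4→cld] = [T, T, T]
r1 m[φ4→wet] = [T, T, T]
r1 m[φ5→sun] = [T, T, T]
r1 m[φ5→fog] = [T, T, T]
r1 m[φ6→sun] = [T, T, T]
r1 m[φ6→wind] = [T, T, T]
r1 m[φ7→fog] = [T, T, F]
r1 m[φ8→sun] = [F, T, F]
r1 m[sun→φ0] = [T, T, T]
r1 m[sun→φ1] = [T, T, T]
r1 m[sun→φ2] = [T, T, T]
r1 m[sun→φ5] = [T, T, T]
r1 m[sun→φ6] = [T, T, T]
r1 m[sun→φ8] = [T, T, T]
r1 m[fog→φ5] = [T, T, T]
r1 m[fog→φ7] = [T, T, T]
r1 m[snow→φ3] = [T, T, T]
r1 m[cld→φ1] = [T, T, T]
r1 m[cld→φ3] = [T, T, T]
r1 m[cld→φ4] = [T, T, T]
r1 m[wet→φ4] = [T, T, T]
r1 m[wind→φ6] = [T, T, T]
r1 m[ice→φ2] = [T, T, T]
r1 m[sprk→φ0] = [T, T, T]
r2 m[φ0→sun] = [T, T, T]
r2 m[φ0→sprk] = [T, T, T]
r2 m[φ1→sun] = [T, T, T]
r2 m[φ1→cld] = [T, T, T]
r2 m[φ2→sun] = [T, T, T]
r2 m[φ2→ice] = [T, T, T]
r2 m[φ3→snow] = [T, T, T]
r2 m[φ3→cld] = [T, T, T]
r2 m[φ4→cld] = [T, T, T]
r2 m[φ4→wet] = [T, T, T]
r2 m[φ5→sun] = [T, T, T]
r2 m[φ5→fog] = [T, T, T]
r2 m[φ6→sun] = [T, T, T]
r2 m[φ6→wind] = [T, T, T]
r2 m[φ7→fog] = [T, T, F]
r2 m[φ8→sun] = [F, T, F]
r2 m[sun→φ0] = [F, T, F]
r2 m[sun→φ1] = [F, T, F]
r2 m[sun→φ2] = [F, T, F]
r2 m[sun→φ5] = [F, T, F]
r2 m[sun→φ6] = [F, T, F]
r2 m[sun→φ8] = [T, T, T]
r2 m[fog→φ5] = [T, T, F]
r2 m[fog→φ7] = [T, T, T]
r2 m[snow→φ3] = [T, T, T]
r2 m[cld→φ1] = [T, T, T]
r2 m[cld→φ3] = [T, T, T]
r2 m[cld→φ4] = [T, T, T]
r2 m[wet→φ4] = [T, T, T]
r2 m[wind→φ6] = [T, T, T]
r2 m[ice→φ2] = [T, T, T]
r2 m[sprk→φ0] = [T, T, T]
r3 m[φ0→sun] = [T, T, T]
r3 m[φ0→sprk] = [T, T, T]
r3 m[φ1→sun] = [T, T, T]
r3 m[φ1→cld] = [T, T, F]
r3 m[φ2→sun] = [T, T, T]
r3 m[φ2→ice] = [T, T, T]
r3 m[φ3→snow] = [T, T, T]
r3 m[φ3→cld] = [T, T, T]
r3 m[φ4→cld] = [T, T, T]
r3 m[φ4→wet] = [T, T, T]
r3 m[φ5→sun] = [T, T, T]
r3 m[φ5→fog] = [T, T, T]
r3 m[φ6→sun] = [T, T, T]
r3 m[φ6→wind] = [F, T, F]
r3 m[φ7→fog] = [T, T, F]
r3 m[φ8→sun] = [F, T, F]
r3 m[sun→φ0] = [F, T, F]
r3 m[sun→φ1] = [F, T, F]
r3 m[sun→φ2] = [F, T, F]
r3 m[sun→φ5] = [F, T, F]
r3 m[sun→φ6] = [F, T, F]
r3 m[sun→φ8] = [T, T, T]
r3 m[fog→φ5] = [T, T, F]
r3 m[fog→φ7] = [T, T, T]
r3 m[snow→φ3] = [T, T, T]
r3 m[cld→φ1] = [T, T, T]
r3 m[cld→φ3] = [T, T, T]
r3 m[cld→φ4] = [T, T, T]
r3 m[wet→φ4] = [T, T, T]
r3 m[wind→φ6] = [T, T, T]
r3 m[ice→φ2] = [T, T, T]
r3 m[sprk→φ0] = [T, T, T]
r4 m[φ0→sun] = [T, T, T]
r4 m[φ0→sprk] = [T, T, T]
r4 m[φ1→sun] = [T, T, T]
r4 m[φ1→cld] = [T, T, F]
r4 m[φ2→sun] = [T, T, T]
r4 m[φ2→ice] = [T, T, T]
r4 m[φ3→snow] = [T, T, T]
r4 m[φ3→cld] = [T, T, T]
r4 m[φ4→cld] = [T, T, T]
r4 m[φ4→wet] = [T, T, T]
r4 m[φ5→sun] = [T, T, T]
r4 m[φ5→fog] = [T, T, T]
r4 m[φ6→sun] = [T, T, T]
r4 m[φ6→wind] = [F, T, F]
r4 m[φ7→fog] = [T, T, F]
r4 m[φ8→sun] = [F, T, F]
r4 m[sun→φ0] = [F, T, F]
r4 m[sun→φ1] = [F, T, F]
r4 m[sun→φ2] = [F, T, F]
r4 m[sun→φ5] = [F, T, F]
r4 m[sun→φ6] = [F, T, F]
r4 m[sun→φ8] = [T, T, T]
r4 m[fog→φ5] = [T, T, F]
r4 m[fog→φ7] = [T, T, T]
r4 m[snow→φ3] = [T, T, T]
r4 m[cld→φ1] = [T, T, T]
r4 m[cld→φ3] = [T, T, F]
r4 m[cld→φ4] = [T, T, F]
r4 m[wet→φ4] = [T, T, T]
r4 m[wind→φ6] = [T, T, T]
r4 m[ice→φ2] = [T, T, T]
r4 m[sprk→φ0] = [T, T, T]
r5 m[φ0→sun] = [T, T, T]
r5 m[φ0→sprk] = [T, T, T]
r5 m[φ1→sun] = [T, T, T]
r5 m[φ1→cld] = [T, T, F]
r5 m[φ2→sun] = [T, T, T]
r5 m[φ2→ice] = [T, T, T]
r5 m[φ3→snow] = [T, T, T]
r5 m[φ3→cld] = [T, T, T]
r5 m[φ4→cld] = [T, T, T]
r5 m[φ4→wet] = [T, T, T]
r5 m[φ5→sun] = [T, T, T]
r5 m[φ5→fog] = [T, T, T]
r5 m[φ6→sun] = [T, T, T]
r5 m[φ6→wind] = [F, T, F]
r5 m[φ7→fog] = [T, T, F]
r5 m[φ8→sun] = [F, T, F]
r5 m[sun→φ0] = [F, T, F]
r5 m[sun→φ1] = [F, T, F]
r5 m[sun→φ2] = [F, T, F]
r5 m[sun→φ5] = [F, T, F]
r5 m[sun→φ6] = [F, T, F]
r5 m[sun→φ8] = [T, T, T]
r5 m[fog→φ5] = [T, T, F]
r5 m[fog→φ7] = [T, T, T]
r5 m[snow→φ3] = [T, T, T]
r5 m[cld→φ1] = [T, T, T]
r5 m[cld→φ3] = [T, T, F]
r5 m[cld→φ4] = [T, T, F]
r5 m[wet→φ4] = [T, T, T]
r5 m[wind→φ6] = [T, T, T]
r5 m[ice→φ2] = [T, T, T]
r5 m[sprk→φ0] = [T, T, T]
fixed point reached at round 5
b[wind] = ⊗ incoming = [F, T, F]

b[wind] = [F, T, F]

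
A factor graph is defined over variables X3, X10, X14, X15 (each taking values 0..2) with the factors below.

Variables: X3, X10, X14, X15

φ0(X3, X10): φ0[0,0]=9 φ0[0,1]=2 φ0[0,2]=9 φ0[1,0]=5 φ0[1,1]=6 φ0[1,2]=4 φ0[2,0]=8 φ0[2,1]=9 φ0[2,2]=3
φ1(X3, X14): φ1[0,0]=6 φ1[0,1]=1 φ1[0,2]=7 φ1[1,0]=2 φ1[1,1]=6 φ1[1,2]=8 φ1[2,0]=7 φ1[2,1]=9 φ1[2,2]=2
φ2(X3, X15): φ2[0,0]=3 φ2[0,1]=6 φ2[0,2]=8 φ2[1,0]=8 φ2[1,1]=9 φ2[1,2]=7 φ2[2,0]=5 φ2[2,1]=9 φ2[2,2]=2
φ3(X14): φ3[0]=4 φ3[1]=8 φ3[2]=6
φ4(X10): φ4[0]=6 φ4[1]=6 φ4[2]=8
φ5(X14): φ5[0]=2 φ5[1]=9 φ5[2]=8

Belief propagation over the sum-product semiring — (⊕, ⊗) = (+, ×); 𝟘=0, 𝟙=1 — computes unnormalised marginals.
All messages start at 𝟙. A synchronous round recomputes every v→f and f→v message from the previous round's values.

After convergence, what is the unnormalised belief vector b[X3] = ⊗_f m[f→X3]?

init: all messages = 𝟙 over 3 values
r1 m[φ0→X3] = [20, 15, 20]
r1 m[φ0→X10] = [22, 17, 16]
r1 m[φ1→X3] = [14, 16, 18]
r1 m[φ1→X14] = [15, 16, 17]
r1 m[φ2→X3] = [17, 24, 16]
r1 m[φ2→X15] = [16, 24, 17]
r1 m[φ3→X14] = [4, 8, 6]
r1 m[φ4→X10] = [6, 6, 8]
r1 m[φ5→X14] = [2, 9, 8]
r1 m[X3→φ0] = [1, 1, 1]
r1 m[X3→φ1] = [1, 1, 1]
r1 m[X3→φ2] = [1, 1, 1]
r1 m[X10→φ0] = [1, 1, 1]
r1 m[X10→φ4] = [1, 1, 1]
r1 m[X14→φ1] = [1, 1, 1]
r1 m[X14→φ3] = [1, 1, 1]
r1 m[X14→φ5] = [1, 1, 1]
r1 m[X15→φ2] = [1, 1, 1]
r2 m[φ0→X3] = [20, 15, 20]
r2 m[φ0→X10] = [22, 17, 16]
r2 m[φ1→X3] = [14, 16, 18]
r2 m[φ1→X14] = [15, 16, 17]
r2 m[φ2→X3] = [17, 24, 16]
r2 m[φ2→X15] = [16, 24, 17]
r2 m[φ3→X14] = [4, 8, 6]
r2 m[φ4→X10] = [6, 6, 8]
r2 m[φ5→X14] = [2, 9, 8]
r2 m[X3→φ0] = [238, 384, 288]
r2 m[X3→φ1] = [340, 360, 320]
r2 m[X3→φ2] = [280, 240, 360]
r2 m[X10→φ0] = [6, 6, 8]
r2 m[X10→φ4] = [22, 17, 16]
r2 m[X14→φ1] = [8, 72, 48]
r2 m[X14→φ3] = [30, 144, 136]
r2 m[X14→φ5] = [60, 128, 102]
r2 m[X15→φ2] = [1, 1, 1]
r3 m[φ0→X3] = [138, 98, 126]
r3 m[φ0→X10] = [6366, 5372, 4542]
r3 m[φ1→X3] = [456, 832, 800]
r3 m[φ1→X14] = [5000, 5380, 5900]
r3 m[φ2→X3] = [17, 24, 16]
r3 m[φ2→X15] = [4560, 7080, 4640]
r3 m[φ3→X14] = [4, 8, 6]
r3 m[φ4→X10] = [6, 6, 8]
r3 m[φ5→X14] = [2, 9, 8]
r3 m[X3→φ0] = [238, 384, 288]
r3 m[X3→φ1] = [340, 360, 320]
r3 m[X3→φ2] = [280, 240, 360]
r3 m[X10→φ0] = [6, 6, 8]
r3 m[X10→φ4] = [22, 17, 16]
r3 m[X14→φ1] = [8, 72, 48]
r3 m[X14→φ3] = [30, 144, 136]
r3 m[X14→φ5] = [60, 128, 102]
r3 m[X15→φ2] = [1, 1, 1]
r4 m[φ0→X3] = [138, 98, 126]
r4 m[φ0→X10] = [6366, 5372, 4542]
r4 m[φ1→X3] = [456, 832, 800]
r4 m[φ1→X14] = [5000, 5380, 5900]
r4 m[φ2→X3] = [17, 24, 16]
r4 m[φ2→X15] = [4560, 7080, 4640]
r4 m[φ3→X14] = [4, 8, 6]
r4 m[φ4→X10] = [6, 6, 8]
r4 m[φ5→X14] = [2, 9, 8]
r4 m[X3→φ0] = [7752, 19968, 12800]
r4 m[X3→φ1] = [2346, 2352, 2016]
r4 m[X3→φ2] = [62928, 81536, 100800]
r4 m[X10→φ0] = [6, 6, 8]
r4 m[X10→φ4] = [6366, 5372, 4542]
r4 m[X14→φ1] = [8, 72, 48]
r4 m[X14→φ3] = [10000, 48420, 47200]
r4 m[X14→φ5] = [20000, 43040, 35400]
r4 m[X15→φ2] = [1, 1, 1]
r5 m[φ0→X3] = [138, 98, 126]
r5 m[φ0→X10] = [272008, 250512, 188040]
r5 m[φ1→X3] = [456, 832, 800]
r5 m[φ1→X14] = [32892, 34602, 39270]
r5 m[φ2→X3] = [17, 24, 16]
r5 m[φ2→X15] = [1345072, 2018592, 1275776]
r5 m[φ3→X14] = [4, 8, 6]
r5 m[φ4→X10] = [6, 6, 8]
r5 m[φ5→X14] = [2, 9, 8]
r5 m[X3→φ0] = [7752, 19968, 12800]
r5 m[X3→φ1] = [2346, 2352, 2016]
r5 m[X3→φ2] = [62928, 81536, 100800]
r5 m[X10→φ0] = [6, 6, 8]
r5 m[X10→φ4] = [6366, 5372, 4542]
r5 m[X14→φ1] = [8, 72, 48]
r5 m[X14→φ3] = [10000, 48420, 47200]
r5 m[X14→φ5] = [20000, 43040, 35400]
r5 m[X15→φ2] = [1, 1, 1]
r6 m[φ0→X3] = [138, 98, 126]
r6 m[φ0→X10] = [272008, 250512, 188040]
r6 m[φ1→X3] = [456, 832, 800]
r6 m[φ1→X14] = [32892, 34602, 39270]
r6 m[φ2→X3] = [17, 24, 16]
r6 m[φ2→X15] = [1345072, 2018592, 1275776]
r6 m[φ3→X14] = [4, 8, 6]
r6 m[φ4→X10] = [6, 6, 8]
r6 m[φ5→X14] = [2, 9, 8]
r6 m[X3→φ0] = [7752, 19968, 12800]
r6 m[X3→φ1] = [2346, 2352, 2016]
r6 m[X3→φ2] = [62928, 81536, 100800]
r6 m[X10→φ0] = [6, 6, 8]
r6 m[X10→φ4] = [272008, 250512, 188040]
r6 m[X14→φ1] = [8, 72, 48]
r6 m[X14→φ3] = [65784, 311418, 314160]
r6 m[X14→φ5] = [131568, 276816, 235620]
r6 m[X15→φ2] = [1, 1, 1]
r7 m[φ0→X3] = [138, 98, 126]
r7 m[φ0→X10] = [272008, 250512, 188040]
r7 m[φ1→X3] = [456, 832, 800]
r7 m[φ1→X14] = [32892, 34602, 39270]
r7 m[φ2→X3] = [17, 24, 16]
r7 m[φ2→X15] = [1345072, 2018592, 1275776]
r7 m[φ3→X14] = [4, 8, 6]
r7 m[φ4→X10] = [6, 6, 8]
r7 m[φ5→X14] = [2, 9, 8]
r7 m[X3→φ0] = [7752, 19968, 12800]
r7 m[X3→φ1] = [2346, 2352, 2016]
r7 m[X3→φ2] = [62928, 81536, 100800]
r7 m[X10→φ0] = [6, 6, 8]
r7 m[X10→φ4] = [272008, 250512, 188040]
r7 m[X14→φ1] = [8, 72, 48]
r7 m[X14→φ3] = [65784, 311418, 314160]
r7 m[X14→φ5] = [131568, 276816, 235620]
r7 m[X15→φ2] = [1, 1, 1]
fixed point reached at round 7
b[X3] = ⊗ incoming = [1069776, 1956864, 1612800]

b[X3] = [1069776, 1956864, 1612800]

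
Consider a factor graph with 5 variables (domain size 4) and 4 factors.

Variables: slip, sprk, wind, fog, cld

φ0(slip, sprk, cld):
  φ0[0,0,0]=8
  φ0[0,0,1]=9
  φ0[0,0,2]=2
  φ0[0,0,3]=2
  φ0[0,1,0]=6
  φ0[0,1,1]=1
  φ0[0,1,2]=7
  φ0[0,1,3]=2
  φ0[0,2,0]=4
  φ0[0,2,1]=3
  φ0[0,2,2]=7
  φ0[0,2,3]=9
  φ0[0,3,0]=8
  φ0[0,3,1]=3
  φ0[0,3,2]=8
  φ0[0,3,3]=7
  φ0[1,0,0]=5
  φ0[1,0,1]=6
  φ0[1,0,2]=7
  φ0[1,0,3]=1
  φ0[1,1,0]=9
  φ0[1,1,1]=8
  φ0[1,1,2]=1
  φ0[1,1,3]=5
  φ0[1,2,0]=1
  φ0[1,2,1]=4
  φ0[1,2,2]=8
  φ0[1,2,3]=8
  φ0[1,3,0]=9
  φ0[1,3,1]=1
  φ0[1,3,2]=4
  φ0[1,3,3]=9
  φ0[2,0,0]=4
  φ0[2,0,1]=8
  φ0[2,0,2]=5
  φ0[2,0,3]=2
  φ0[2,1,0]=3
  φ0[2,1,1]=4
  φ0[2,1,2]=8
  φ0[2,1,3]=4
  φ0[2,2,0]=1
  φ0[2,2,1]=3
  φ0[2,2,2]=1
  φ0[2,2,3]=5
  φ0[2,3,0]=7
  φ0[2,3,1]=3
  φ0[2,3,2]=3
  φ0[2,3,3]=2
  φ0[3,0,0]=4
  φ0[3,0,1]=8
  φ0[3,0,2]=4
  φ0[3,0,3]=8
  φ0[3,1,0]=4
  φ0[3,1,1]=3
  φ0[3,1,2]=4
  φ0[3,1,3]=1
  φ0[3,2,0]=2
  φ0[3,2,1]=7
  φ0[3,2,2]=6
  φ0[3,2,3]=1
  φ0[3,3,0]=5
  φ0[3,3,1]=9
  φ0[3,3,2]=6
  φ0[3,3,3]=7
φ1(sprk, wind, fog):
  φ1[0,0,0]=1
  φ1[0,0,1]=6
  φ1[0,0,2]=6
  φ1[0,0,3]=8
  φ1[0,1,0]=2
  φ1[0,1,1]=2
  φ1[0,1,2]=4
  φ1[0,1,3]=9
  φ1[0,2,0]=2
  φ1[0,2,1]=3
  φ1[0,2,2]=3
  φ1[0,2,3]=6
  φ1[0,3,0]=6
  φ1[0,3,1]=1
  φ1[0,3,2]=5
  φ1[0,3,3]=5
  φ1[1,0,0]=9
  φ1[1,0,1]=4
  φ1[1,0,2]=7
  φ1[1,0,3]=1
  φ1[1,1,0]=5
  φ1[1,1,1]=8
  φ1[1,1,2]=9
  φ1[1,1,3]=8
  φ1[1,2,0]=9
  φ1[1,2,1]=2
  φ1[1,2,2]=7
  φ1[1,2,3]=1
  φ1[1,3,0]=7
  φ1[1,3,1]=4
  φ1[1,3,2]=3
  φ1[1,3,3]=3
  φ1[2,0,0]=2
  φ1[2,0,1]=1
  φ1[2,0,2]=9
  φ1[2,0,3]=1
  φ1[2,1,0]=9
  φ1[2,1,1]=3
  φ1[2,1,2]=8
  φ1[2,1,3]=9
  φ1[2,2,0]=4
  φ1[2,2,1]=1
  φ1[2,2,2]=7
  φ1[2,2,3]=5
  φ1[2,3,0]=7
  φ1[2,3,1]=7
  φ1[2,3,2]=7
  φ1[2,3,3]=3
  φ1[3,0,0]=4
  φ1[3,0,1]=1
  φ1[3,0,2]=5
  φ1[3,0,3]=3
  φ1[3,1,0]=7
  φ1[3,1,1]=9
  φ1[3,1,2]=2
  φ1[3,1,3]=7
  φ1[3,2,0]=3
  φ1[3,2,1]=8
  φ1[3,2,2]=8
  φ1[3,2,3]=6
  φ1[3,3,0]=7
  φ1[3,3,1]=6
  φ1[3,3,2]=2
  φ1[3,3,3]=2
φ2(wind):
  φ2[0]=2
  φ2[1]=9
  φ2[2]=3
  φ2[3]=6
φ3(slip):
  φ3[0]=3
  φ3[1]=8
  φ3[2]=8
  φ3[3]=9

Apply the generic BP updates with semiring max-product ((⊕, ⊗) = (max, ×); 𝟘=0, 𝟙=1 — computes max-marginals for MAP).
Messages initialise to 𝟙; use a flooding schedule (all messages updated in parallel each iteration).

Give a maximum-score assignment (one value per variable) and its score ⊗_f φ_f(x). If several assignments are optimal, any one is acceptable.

assignment: (slip=3, sprk=3, wind=1, fog=1, cld=1); score = 6561

init: all messages = 𝟙 over 4 values
r1 m[φ0→slip] = [9, 9, 8, 9]
r1 m[φ0→sprk] = [9, 9, 9, 9]
r1 m[φ0→cld] = [9, 9, 8, 9]
r1 m[φ1→sprk] = [9, 9, 9, 9]
r1 m[φ1→wind] = [9, 9, 9, 7]
r1 m[φ1→fog] = [9, 9, 9, 9]
r1 m[φ2→wind] = [2, 9, 3, 6]
r1 m[φ3→slip] = [3, 8, 8, 9]
r1 m[slip→φ0] = [1, 1, 1, 1]
r1 m[slip→φ3] = [1, 1, 1, 1]
r1 m[sprk→φ0] = [1, 1, 1, 1]
r1 m[sprk→φ1] = [1, 1, 1, 1]
r1 m[wind→φ1] = [1, 1, 1, 1]
r1 m[wind→φ2] = [1, 1, 1, 1]
r1 m[fog→φ1] = [1, 1, 1, 1]
r1 m[cld→φ0] = [1, 1, 1, 1]
r2 m[φ0→slip] = [9, 9, 8, 9]
r2 m[φ0→sprk] = [9, 9, 9, 9]
r2 m[φ0→cld] = [9, 9, 8, 9]
r2 m[φ1→sprk] = [9, 9, 9, 9]
r2 m[φ1→wind] = [9, 9, 9, 7]
r2 m[φ1→fog] = [9, 9, 9, 9]
r2 m[φ2→wind] = [2, 9, 3, 6]
r2 m[φ3→slip] = [3, 8, 8, 9]
r2 m[slip→φ0] = [3, 8, 8, 9]
r2 m[slip→φ3] = [9, 9, 8, 9]
r2 m[sprk→φ0] = [9, 9, 9, 9]
r2 m[sprk→φ1] = [9, 9, 9, 9]
r2 m[wind→φ1] = [2, 9, 3, 6]
r2 m[wind→φ2] = [9, 9, 9, 7]
r2 m[fog→φ1] = [1, 1, 1, 1]
r2 m[cld→φ0] = [1, 1, 1, 1]
r3 m[φ0→slip] = [81, 81, 72, 81]
r3 m[φ0→sprk] = [72, 72, 64, 81]
r3 m[φ0→cld] = [648, 729, 576, 648]
r3 m[φ1→sprk] = [81, 81, 81, 81]
r3 m[φ1→wind] = [81, 81, 81, 63]
r3 m[φ1→fog] = [729, 729, 729, 729]
r3 m[φ2→wind] = [2, 9, 3, 6]
r3 m[φ3→slip] = [3, 8, 8, 9]
r3 m[slip→φ0] = [3, 8, 8, 9]
r3 m[slip→φ3] = [9, 9, 8, 9]
r3 m[sprk→φ0] = [9, 9, 9, 9]
r3 m[sprk→φ1] = [9, 9, 9, 9]
r3 m[wind→φ1] = [2, 9, 3, 6]
r3 m[wind→φ2] = [9, 9, 9, 7]
r3 m[fog→φ1] = [1, 1, 1, 1]
r3 m[cld→φ0] = [1, 1, 1, 1]
r4 m[φ0→slip] = [81, 81, 72, 81]
r4 m[φ0→sprk] = [72, 72, 64, 81]
r4 m[φ0→cld] = [648, 729, 576, 648]
r4 m[φ1→sprk] = [81, 81, 81, 81]
r4 m[φ1→wind] = [81, 81, 81, 63]
r4 m[φ1→fog] = [729, 729, 729, 729]
r4 m[φ2→wind] = [2, 9, 3, 6]
r4 m[φ3→slip] = [3, 8, 8, 9]
r4 m[slip→φ0] = [3, 8, 8, 9]
r4 m[slip→φ3] = [81, 81, 72, 81]
r4 m[sprk→φ0] = [81, 81, 81, 81]
r4 m[sprk→φ1] = [72, 72, 64, 81]
r4 m[wind→φ1] = [2, 9, 3, 6]
r4 m[wind→φ2] = [81, 81, 81, 63]
r4 m[fog→φ1] = [1, 1, 1, 1]
r4 m[cld→φ0] = [1, 1, 1, 1]
r5 m[φ0→slip] = [729, 729, 648, 729]
r5 m[φ0→sprk] = [72, 72, 64, 81]
r5 m[φ0→cld] = [5832, 6561, 5184, 5832]
r5 m[φ1→sprk] = [81, 81, 81, 81]
r5 m[φ1→wind] = [648, 729, 648, 567]
r5 m[φ1→fog] = [5184, 6561, 5832, 5832]
r5 m[φ2→wind] = [2, 9, 3, 6]
r5 m[φ3→slip] = [3, 8, 8, 9]
r5 m[slip→φ0] = [3, 8, 8, 9]
r5 m[slip→φ3] = [81, 81, 72, 81]
r5 m[sprk→φ0] = [81, 81, 81, 81]
r5 m[sprk→φ1] = [72, 72, 64, 81]
r5 m[wind→φ1] = [2, 9, 3, 6]
r5 m[wind→φ2] = [81, 81, 81, 63]
r5 m[fog→φ1] = [1, 1, 1, 1]
r5 m[cld→φ0] = [1, 1, 1, 1]
r6 m[φ0→slip] = [729, 729, 648, 729]
r6 m[φ0→sprk] = [72, 72, 64, 81]
r6 m[φ0→cld] = [5832, 6561, 5184, 5832]
r6 m[φ1→sprk] = [81, 81, 81, 81]
r6 m[φ1→wind] = [648, 729, 648, 567]
r6 m[φ1→fog] = [5184, 6561, 5832, 5832]
r6 m[φ2→wind] = [2, 9, 3, 6]
r6 m[φ3→slip] = [3, 8, 8, 9]
r6 m[slip→φ0] = [3, 8, 8, 9]
r6 m[slip→φ3] = [729, 729, 648, 729]
r6 m[sprk→φ0] = [81, 81, 81, 81]
r6 m[sprk→φ1] = [72, 72, 64, 81]
r6 m[wind→φ1] = [2, 9, 3, 6]
r6 m[wind→φ2] = [648, 729, 648, 567]
r6 m[fog→φ1] = [1, 1, 1, 1]
r6 m[cld→φ0] = [1, 1, 1, 1]
r7 m[φ0→slip] = [729, 729, 648, 729]
r7 m[φ0→sprk] = [72, 72, 64, 81]
r7 m[φ0→cld] = [5832, 6561, 5184, 5832]
r7 m[φ1→sprk] = [81, 81, 81, 81]
r7 m[φ1→wind] = [648, 729, 648, 567]
r7 m[φ1→fog] = [5184, 6561, 5832, 5832]
r7 m[φ2→wind] = [2, 9, 3, 6]
r7 m[φ3→slip] = [3, 8, 8, 9]
r7 m[slip→φ0] = [3, 8, 8, 9]
r7 m[slip→φ3] = [729, 729, 648, 729]
r7 m[sprk→φ0] = [81, 81, 81, 81]
r7 m[sprk→φ1] = [72, 72, 64, 81]
r7 m[wind→φ1] = [2, 9, 3, 6]
r7 m[wind→φ2] = [648, 729, 648, 567]
r7 m[fog→φ1] = [1, 1, 1, 1]
r7 m[cld→φ0] = [1, 1, 1, 1]
fixed point reached at round 7
traceback from slip: (slip=3, sprk=3, wind=1, fog=1, cld=1), score=6561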